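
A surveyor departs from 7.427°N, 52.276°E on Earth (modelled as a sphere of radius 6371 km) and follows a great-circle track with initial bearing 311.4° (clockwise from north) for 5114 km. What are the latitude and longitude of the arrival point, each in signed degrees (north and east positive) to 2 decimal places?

34.16°, 11.59°

Angular distance δ = d/R = 5114/6371 = 0.80270 rad; initial bearing θ = 5.4350 rad.
sin φ₂ = sin φ₁ cos δ + cos φ₁ sin δ cos θ = (0.1293)(0.6948) + (0.9916)(0.7192)(0.6613) = 0.5615, so φ₂ = 34.16°.
Δλ = atan2(sin θ sin δ cos φ₁, cos δ − sin φ₁ sin φ₂) = atan2(-0.5350, 0.6222) = -40.690°.
λ₂ = 52.276° − 40.690° = 11.59°.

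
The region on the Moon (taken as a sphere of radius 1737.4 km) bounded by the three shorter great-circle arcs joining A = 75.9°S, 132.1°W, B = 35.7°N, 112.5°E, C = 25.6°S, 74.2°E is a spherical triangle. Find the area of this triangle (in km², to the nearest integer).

3447346 km²

Side lengths (central angles): a = 1.2423, b = 1.3468, c = 2.2795 rad; semiperimeter s = 2.4343.
By l'Huilier's theorem, tan(E/4) = √[tan(s/2) tan((s−a)/2) tan((s−b)/2) tan((s−c)/2)], giving spherical excess E = 1.1421 rad.
Area = E·R² = 1.1421 × (1737.4)² ≈ 3447346 km².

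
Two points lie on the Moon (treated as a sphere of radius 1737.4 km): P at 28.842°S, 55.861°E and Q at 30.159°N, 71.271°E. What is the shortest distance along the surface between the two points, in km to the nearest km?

1844 km

In radians: φ₁ = -0.5034, φ₂ = 0.5264, Δλ = 15.410° = 0.2690 rad.
cos c = sin φ₁ sin φ₂ + cos φ₁ cos φ₂ cos Δλ = (-0.4824)(0.5024) + (0.8760)(0.8646)(0.9640) = 0.48779,
so c = arccos(0.48779) = 1.06123 rad.
Distance = R·c = 1737.4 × 1.0612 ≈ 1844 km.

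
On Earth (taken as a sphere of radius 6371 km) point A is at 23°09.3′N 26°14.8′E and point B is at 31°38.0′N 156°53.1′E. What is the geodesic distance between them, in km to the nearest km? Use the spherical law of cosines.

11973 km

In radians: φ₁ = 0.4041, φ₂ = 0.5521, Δλ = 130.638° = 2.2801 rad.
cos c = sin φ₁ sin φ₂ + cos φ₁ cos φ₂ cos Δλ = (0.3932)(0.5245) + (0.9194)(0.8514)(-0.6513) = -0.30361,
so c = arccos(-0.30361) = 1.87928 rad.
Distance = R·c = 6371 × 1.8793 ≈ 11973 km.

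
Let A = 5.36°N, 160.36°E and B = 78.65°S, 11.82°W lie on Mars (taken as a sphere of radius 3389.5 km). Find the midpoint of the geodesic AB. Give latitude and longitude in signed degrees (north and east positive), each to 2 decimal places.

-47.91°, 158.44°

The central angle between A and B is δ = 1.8605 rad.
With f = 0.5, the slerp weights are sin((1−f)δ)/sin δ = 0.8367 and sin(fδ)/sin δ = 0.8367.
Weighted sum of the unit vectors: (0.8367)·(-0.9377,0.3346,0.0934) + (0.8367)·(0.1926,-0.0403,-0.9804) = (-0.6234, 0.2463, -0.7421).
Converting back: φ = atan2(z, √(x²+y²)) = -47.91°, λ = atan2(y, x) = 158.44°.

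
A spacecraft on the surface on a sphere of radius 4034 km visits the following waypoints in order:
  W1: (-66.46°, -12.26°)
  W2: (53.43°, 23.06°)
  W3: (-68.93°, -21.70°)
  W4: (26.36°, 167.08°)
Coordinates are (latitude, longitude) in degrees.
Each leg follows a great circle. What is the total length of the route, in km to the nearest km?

Leg W1→W2: central angle 2.1438 rad, distance 8648.0 km.
Leg W2→W3: central angle 2.2110 rad, distance 8919.1 km.
Leg W3→W4: central angle 2.3930 rad, distance 9653.5 km.
Total: 8648.0 + 8919.1 + 9653.5 ≈ 27221 km.

27221 km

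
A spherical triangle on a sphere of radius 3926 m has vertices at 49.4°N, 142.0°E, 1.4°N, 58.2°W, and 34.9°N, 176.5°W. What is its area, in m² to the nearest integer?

14136937 m²

Side lengths (central angles): a = 1.9549, b = 0.5842, c = 2.2044 rad; semiperimeter s = 2.3717.
By l'Huilier's theorem, tan(E/4) = √[tan(s/2) tan((s−a)/2) tan((s−b)/2) tan((s−c)/2)], giving spherical excess E = 0.9172 rad.
Area = E·R² = 0.9172 × (3926)² ≈ 14136937 m².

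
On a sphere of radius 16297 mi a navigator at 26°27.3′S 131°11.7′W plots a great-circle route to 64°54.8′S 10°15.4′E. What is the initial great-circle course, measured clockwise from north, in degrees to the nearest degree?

165°

With φ₁ = -0.4617, φ₂ = -1.1330, Δλ = 2.4688 rad, the forward-azimuth formula gives
θ = atan2( sin Δλ cos φ₂ , cos φ₁ sin φ₂ − sin φ₁ cos φ₂ cos Δλ ) = atan2(0.2642, -0.9586) = 164.59°.
So the initial bearing is 165°.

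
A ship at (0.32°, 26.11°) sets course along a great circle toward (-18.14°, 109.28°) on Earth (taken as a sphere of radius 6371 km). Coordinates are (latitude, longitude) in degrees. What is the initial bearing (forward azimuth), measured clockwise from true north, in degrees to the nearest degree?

108°

Δλ = 83.170° = 1.4516 rad.
y = sin Δλ · cos φ₂ = (0.9929)(0.9503) = 0.9436
x = cos φ₁ sin φ₂ − sin φ₁ cos φ₂ cos Δλ = (1.0000)(-0.3113) − (0.0056)(0.9503)(0.1189) = -0.3120
θ = atan2(y, x) = 108.30°, so the bearing is 108°.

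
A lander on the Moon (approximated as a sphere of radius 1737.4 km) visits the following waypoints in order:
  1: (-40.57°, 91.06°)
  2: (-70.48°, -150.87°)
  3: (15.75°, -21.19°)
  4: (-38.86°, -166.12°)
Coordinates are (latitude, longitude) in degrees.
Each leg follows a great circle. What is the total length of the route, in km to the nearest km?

Leg 1→2: central angle 1.0546 rad, distance 1832.3 km.
Leg 2→3: central angle 2.0501 rad, distance 3561.9 km.
Leg 3→4: central angle 2.4714 rad, distance 4293.8 km.
Total: 1832.3 + 3561.9 + 4293.8 ≈ 9688 km.

9688 km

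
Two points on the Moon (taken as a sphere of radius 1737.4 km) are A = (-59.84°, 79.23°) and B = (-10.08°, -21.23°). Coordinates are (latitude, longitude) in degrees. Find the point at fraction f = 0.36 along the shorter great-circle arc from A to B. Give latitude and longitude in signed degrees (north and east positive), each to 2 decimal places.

The central angle between A and B is δ = 1.5092 rad.
With f = 0.36, the slerp weights are sin((1−f)δ)/sin δ = 0.8241 and sin(fδ)/sin δ = 0.5180.
Weighted sum of the unit vectors: (0.8241)·(0.0939,0.4936,-0.8646) + (0.5180)·(0.9177,-0.3565,-0.1750) = (0.5527, 0.2221, -0.8032).
Converting back: φ = atan2(z, √(x²+y²)) = -53.44°, λ = atan2(y, x) = 21.89°.

-53.44°, 21.89°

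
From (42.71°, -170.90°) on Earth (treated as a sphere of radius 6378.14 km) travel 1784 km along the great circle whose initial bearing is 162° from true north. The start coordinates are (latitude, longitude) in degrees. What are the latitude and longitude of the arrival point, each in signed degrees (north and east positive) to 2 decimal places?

27.32°, -165.39°

Angular distance δ = d/R = 1784/6378.14 = 0.27971 rad; initial bearing θ = 2.8274 rad.
sin φ₂ = sin φ₁ cos δ + cos φ₁ sin δ cos θ = (0.6783)(0.9611) + (0.7348)(0.2761)(-0.9511) = 0.4590, so φ₂ = 27.32°.
Δλ = atan2(sin θ sin δ cos φ₁, cos δ − sin φ₁ sin φ₂) = atan2(0.0627, 0.6498) = 5.510°.
λ₂ = -170.900° + 5.510° = -165.39°.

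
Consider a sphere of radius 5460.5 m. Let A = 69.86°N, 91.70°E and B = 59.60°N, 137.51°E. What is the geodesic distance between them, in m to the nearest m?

In radians: φ₁ = 1.2193, φ₂ = 1.0402, Δλ = 45.810° = 0.7995 rad.
Haversine: a = sin²(Δφ/2) + cos φ₁ cos φ₂ sin²(Δλ/2) = 0.0080 + (0.3443)(0.5060)(0.1515) = 0.03439.
Central angle c = 2·arcsin(√a) = 0.37304 rad.
Distance = R·c = 5460.5 × 0.3730 ≈ 2037 m.

2037 m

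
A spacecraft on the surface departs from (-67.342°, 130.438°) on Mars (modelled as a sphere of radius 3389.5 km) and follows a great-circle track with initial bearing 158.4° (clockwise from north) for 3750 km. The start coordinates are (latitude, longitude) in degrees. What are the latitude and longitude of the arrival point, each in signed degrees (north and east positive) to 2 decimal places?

-47.19°, -78.53°

Angular distance δ = d/R = 3750/3389.5 = 1.10636 rad; initial bearing θ = 2.7646 rad.
sin φ₂ = sin φ₁ cos δ + cos φ₁ sin δ cos θ = (-0.9228)(0.4479) + (0.3852)(0.8941)(-0.9298) = -0.7336, so φ₂ = -47.19°.
Δλ = atan2(sin θ sin δ cos φ₁, cos δ − sin φ₁ sin φ₂) = atan2(0.1268, -0.2290) = 151.033°.
λ₂ = 130.438° + 151.033° = 281.47° → -78.53° after wrapping to (−180°, 180°].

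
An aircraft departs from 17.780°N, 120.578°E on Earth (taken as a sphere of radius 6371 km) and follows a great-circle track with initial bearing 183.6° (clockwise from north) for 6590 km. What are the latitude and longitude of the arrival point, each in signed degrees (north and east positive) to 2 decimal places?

Angular distance δ = d/R = 6590/6371 = 1.03437 rad; initial bearing θ = 3.2044 rad.
sin φ₂ = sin φ₁ cos δ + cos φ₁ sin δ cos θ = (0.3054)(0.5111) + (0.9522)(0.8595)(-0.9980) = -0.6608, so φ₂ = -41.36°.
Δλ = atan2(sin θ sin δ cos φ₁, cos δ − sin φ₁ sin φ₂) = atan2(-0.0514, 0.7129) = -4.124°.
λ₂ = 120.578° − 4.124° = 116.45°.

-41.36°, 116.45°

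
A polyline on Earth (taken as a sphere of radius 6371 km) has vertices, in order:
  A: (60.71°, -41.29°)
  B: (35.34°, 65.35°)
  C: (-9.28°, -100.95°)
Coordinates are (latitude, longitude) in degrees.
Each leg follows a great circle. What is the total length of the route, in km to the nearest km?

Leg A→B: central angle 1.1699 rad, distance 7453.7 km.
Leg B→C: central angle 2.6371 rad, distance 16801.1 km.
Total: 7453.7 + 16801.1 ≈ 24255 km.

24255 km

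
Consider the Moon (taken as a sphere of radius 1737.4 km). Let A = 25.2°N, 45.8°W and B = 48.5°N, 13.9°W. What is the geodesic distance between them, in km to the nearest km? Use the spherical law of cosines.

With latitudes φ₁ = 25.200°, φ₂ = 48.500° and longitude difference Δλ = 31.900°:
cos c = sin φ₁ sin φ₂ + cos φ₁ cos φ₂ cos Δλ = (0.4258)(0.7490) + (0.9048)(0.6626)(0.8490) = 0.82790,
so c = arccos(0.82790) = 0.59545 rad.
Distance = R·c = 1737.4 × 0.5954 ≈ 1035 km.

1035 km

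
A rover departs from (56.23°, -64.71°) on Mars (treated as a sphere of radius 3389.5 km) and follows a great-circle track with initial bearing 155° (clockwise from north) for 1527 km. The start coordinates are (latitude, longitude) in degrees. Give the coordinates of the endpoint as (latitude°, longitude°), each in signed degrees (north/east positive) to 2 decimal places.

Angular distance δ = d/R = 1527/3389.5 = 0.45051 rad; initial bearing θ = 2.7053 rad.
sin φ₂ = sin φ₁ cos δ + cos φ₁ sin δ cos θ = (0.8313)(0.9002) + (0.5559)(0.4354)(-0.9063) = 0.5290, so φ₂ = 31.94°.
Δλ = atan2(sin θ sin δ cos φ₁, cos δ − sin φ₁ sin φ₂) = atan2(0.1023, 0.4605) = 12.523°.
λ₂ = -64.710° + 12.523° = -52.19°.

31.94°, -52.19°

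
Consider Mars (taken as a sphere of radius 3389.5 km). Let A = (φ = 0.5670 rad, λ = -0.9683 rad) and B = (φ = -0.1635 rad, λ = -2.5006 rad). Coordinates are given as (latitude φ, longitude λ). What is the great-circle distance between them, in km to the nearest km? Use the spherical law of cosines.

5512 km

With latitudes φ₁ = 32.487°, φ₂ = -9.368° and longitude difference Δλ = -87.794°:
cos c = sin φ₁ sin φ₂ + cos φ₁ cos φ₂ cos Δλ = (0.5371)(-0.1628) + (0.8435)(0.9867)(0.0385) = -0.05539,
so c = arccos(-0.05539) = 1.62622 rad.
Distance = R·c = 3389.5 × 1.6262 ≈ 5512 km.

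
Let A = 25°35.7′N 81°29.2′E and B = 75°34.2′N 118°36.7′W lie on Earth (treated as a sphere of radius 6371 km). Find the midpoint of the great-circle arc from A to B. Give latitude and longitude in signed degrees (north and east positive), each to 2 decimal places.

64.32°, 88.79°

Central angle δ = 1.3620 rad. Interpolating on the sphere with fraction f = 0.5:
P = [sin((1−f)δ)·A + sin(fδ)·B] / sin δ = 0.6435·A + 0.6435·B in Cartesian coordinates,
giving P = (0.0091, 0.4332, 0.9012), i.e. latitude 64.32°, longitude 88.79°.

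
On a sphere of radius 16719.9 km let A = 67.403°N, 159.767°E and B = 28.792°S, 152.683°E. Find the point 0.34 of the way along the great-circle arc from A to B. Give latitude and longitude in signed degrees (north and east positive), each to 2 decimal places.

34.73°, 155.66°

Central angle δ = 1.6815 rad. Interpolating on the sphere with fraction f = 0.34:
P = [sin((1−f)δ)·A + sin(fδ)·B] / sin δ = 0.9011·A + 0.5444·B in Cartesian coordinates,
giving P = (-0.7488, 0.3387, 0.5697), i.e. latitude 34.73°, longitude 155.66°.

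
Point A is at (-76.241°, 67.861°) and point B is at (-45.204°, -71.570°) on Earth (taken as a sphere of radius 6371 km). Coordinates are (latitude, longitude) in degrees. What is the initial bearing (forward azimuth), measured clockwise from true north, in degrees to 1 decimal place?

213.6°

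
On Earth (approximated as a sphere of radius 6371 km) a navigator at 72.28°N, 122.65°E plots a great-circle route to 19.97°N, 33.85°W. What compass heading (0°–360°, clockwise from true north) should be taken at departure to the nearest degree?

338°

With φ₁ = 1.2615, φ₂ = 0.3485, Δλ = -2.7314 rad, the forward-azimuth formula gives
θ = atan2( sin Δλ cos φ₂ , cos φ₁ sin φ₂ − sin φ₁ cos φ₂ cos Δλ ) = atan2(-0.3748, 0.9250) = -22.06°.
Adding 360° brings this into [0°, 360°): 338°.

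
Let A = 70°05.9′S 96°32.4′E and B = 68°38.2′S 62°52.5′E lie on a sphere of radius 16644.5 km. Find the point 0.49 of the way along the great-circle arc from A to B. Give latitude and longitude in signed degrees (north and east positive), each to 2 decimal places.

-70.20°, 79.47°

Central angle δ = 0.2059 rad. Interpolating on the sphere with fraction f = 0.49:
P = [sin((1−f)δ)·A + sin(fδ)·B] / sin δ = 0.5127·A + 0.4926·B in Cartesian coordinates,
giving P = (0.0619, 0.3331, -0.9409), i.e. latitude -70.20°, longitude 79.47°.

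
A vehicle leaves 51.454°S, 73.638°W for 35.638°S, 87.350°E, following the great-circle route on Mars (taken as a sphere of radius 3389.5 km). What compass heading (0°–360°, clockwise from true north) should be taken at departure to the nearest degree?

Δλ = 160.988° = 2.8098 rad.
y = sin Δλ · cos φ₂ = (0.3258)(0.8127) = 0.2648
x = cos φ₁ sin φ₂ − sin φ₁ cos φ₂ cos Δλ = (0.6231)(-0.5827) − (-0.7821)(0.8127)(-0.9455) = -0.9640
θ = atan2(y, x) = 164.64°, so the bearing is 165°.

165°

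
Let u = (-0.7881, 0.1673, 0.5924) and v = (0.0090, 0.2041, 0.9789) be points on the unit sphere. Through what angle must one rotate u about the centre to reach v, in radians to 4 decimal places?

u·v = 0.6070; |u| = 1.0000, |v| = 1.0000.
cos θ = (u·v)/(|u||v|) = 0.6069, so θ = 0.9186 rad.

0.9186 rad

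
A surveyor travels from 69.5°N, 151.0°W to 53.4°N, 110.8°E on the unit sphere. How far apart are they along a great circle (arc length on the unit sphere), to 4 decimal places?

0.7638

In radians: φ₁ = 1.2130, φ₂ = 0.9320, Δλ = -98.200° = -1.7139 rad.
Haversine: a = sin²(Δφ/2) + cos φ₁ cos φ₂ sin²(Δλ/2) = 0.0196 + (0.3502)(0.5962)(0.5713) = 0.13890.
Central angle c = 2·arcsin(√a) = 0.76383 rad.
On the unit sphere the arc length equals the central angle: 0.7638.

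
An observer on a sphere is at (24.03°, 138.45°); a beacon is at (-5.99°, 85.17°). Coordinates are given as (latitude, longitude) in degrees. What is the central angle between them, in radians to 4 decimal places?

1.0465 rad

Let φ₁ = 0.4194 rad, φ₂ = -0.1045 rad, and Δλ = -0.9299 rad.
Haversine: a = sin²(Δφ/2) + cos φ₁ cos φ₂ sin²(Δλ/2) = 0.0671 + (0.9133)(0.9945)(0.2010) = 0.24970.
Central angle c = 2·arcsin(√a) = 1.04649 rad.
So the angular separation is 1.0465 rad.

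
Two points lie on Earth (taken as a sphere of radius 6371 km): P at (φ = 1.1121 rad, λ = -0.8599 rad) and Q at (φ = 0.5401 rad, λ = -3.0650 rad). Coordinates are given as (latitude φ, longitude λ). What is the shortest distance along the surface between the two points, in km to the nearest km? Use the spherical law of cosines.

8490 km

With latitudes φ₁ = 63.719°, φ₂ = 30.945° and longitude difference Δλ = -126.343°:
cos c = sin φ₁ sin φ₂ + cos φ₁ cos φ₂ cos Δλ = (0.8966)(0.5142) + (0.4428)(0.8577)(-0.5926) = 0.23602,
so c = arccos(0.23602) = 1.33253 rad.
Distance = R·c = 6371 × 1.3325 ≈ 8490 km.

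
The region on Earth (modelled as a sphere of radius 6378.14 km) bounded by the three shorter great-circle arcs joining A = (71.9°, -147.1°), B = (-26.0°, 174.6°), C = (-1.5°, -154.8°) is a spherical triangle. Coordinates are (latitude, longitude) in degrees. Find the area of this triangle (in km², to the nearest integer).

18016010 km²

Side lengths (central angles): a = 0.6684, b = 1.2840, c = 1.7696 rad; semiperimeter s = 1.8610.
By l'Huilier's theorem, tan(E/4) = √[tan(s/2) tan((s−a)/2) tan((s−b)/2) tan((s−c)/2)], giving spherical excess E = 0.4429 rad.
Area = E·R² = 0.4429 × (6378.14)² ≈ 18016010 km².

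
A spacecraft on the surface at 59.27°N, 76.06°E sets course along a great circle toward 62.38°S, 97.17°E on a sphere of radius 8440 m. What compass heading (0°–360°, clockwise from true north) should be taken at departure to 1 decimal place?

168.6°

Δλ = 21.110° = 0.3684 rad.
y = sin Δλ · cos φ₂ = (0.3602)(0.4636) = 0.1670
x = cos φ₁ sin φ₂ − sin φ₁ cos φ₂ cos Δλ = (0.5110)(-0.8860) − (0.8596)(0.4636)(0.9329) = -0.8245
θ = atan2(y, x) = 168.55°, so the bearing is 168.6°.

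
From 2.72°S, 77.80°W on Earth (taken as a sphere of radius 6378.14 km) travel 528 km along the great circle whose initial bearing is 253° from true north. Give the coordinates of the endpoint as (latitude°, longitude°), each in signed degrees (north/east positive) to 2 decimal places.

-4.10°, -82.35°

Angular distance δ = d/R = 528/6378.14 = 0.08278 rad; initial bearing θ = 4.4157 rad.
sin φ₂ = sin φ₁ cos δ + cos φ₁ sin δ cos θ = (-0.0475)(0.9966) + (0.9989)(0.0827)(-0.2924) = -0.0714, so φ₂ = -4.10°.
Δλ = atan2(sin θ sin δ cos φ₁, cos δ − sin φ₁ sin φ₂) = atan2(-0.0790, 0.9932) = -4.547°.
λ₂ = -77.800° − 4.547° = -82.35°.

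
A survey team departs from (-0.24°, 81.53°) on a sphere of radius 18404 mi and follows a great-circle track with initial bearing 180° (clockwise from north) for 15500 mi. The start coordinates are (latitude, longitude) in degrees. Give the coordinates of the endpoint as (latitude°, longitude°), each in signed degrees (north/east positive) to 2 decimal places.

Angular distance δ = d/R = 15500/18404 = 0.84221 rad; initial bearing θ = 3.1416 rad.
sin φ₂ = sin φ₁ cos δ + cos φ₁ sin δ cos θ = (-0.0042)(0.6658) + (1.0000)(0.7461)(-1.0000) = -0.7489, so φ₂ = -48.49°.
Δλ = atan2(sin θ sin δ cos φ₁, cos δ − sin φ₁ sin φ₂) = atan2(0.0000, 0.6627) = 0.000°.
λ₂ = 81.530° + 0.000° = 81.53°.

-48.49°, 81.53°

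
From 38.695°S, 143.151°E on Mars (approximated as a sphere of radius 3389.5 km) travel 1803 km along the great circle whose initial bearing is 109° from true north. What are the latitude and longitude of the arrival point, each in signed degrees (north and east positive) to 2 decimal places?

Angular distance δ = d/R = 1803/3389.5 = 0.53194 rad; initial bearing θ = 1.9024 rad.
sin φ₂ = sin φ₁ cos δ + cos φ₁ sin δ cos θ = (-0.6252)(0.8618) + (0.7805)(0.5072)(-0.3256) = -0.6677, so φ₂ = -41.89°.
Δλ = atan2(sin θ sin δ cos φ₁, cos δ − sin φ₁ sin φ₂) = atan2(0.3743, 0.4444) = 40.105°.
λ₂ = 143.151° + 40.105° = 183.26° → -176.74° after wrapping to (−180°, 180°].

-41.89°, -176.74°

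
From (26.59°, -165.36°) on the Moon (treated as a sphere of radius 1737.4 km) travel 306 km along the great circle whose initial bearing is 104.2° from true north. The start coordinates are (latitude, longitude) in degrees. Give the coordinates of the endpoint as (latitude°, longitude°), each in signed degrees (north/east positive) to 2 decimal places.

23.72°, -154.67°

Angular distance δ = d/R = 306/1737.4 = 0.17613 rad; initial bearing θ = 1.8186 rad.
sin φ₂ = sin φ₁ cos δ + cos φ₁ sin δ cos θ = (0.4476)(0.9845) + (0.8942)(0.1752)(-0.2453) = 0.4022, so φ₂ = 23.72°.
Δλ = atan2(sin θ sin δ cos φ₁, cos δ − sin φ₁ sin φ₂) = atan2(0.1519, 0.8045) = 10.692°.
λ₂ = -165.360° + 10.692° = -154.67°.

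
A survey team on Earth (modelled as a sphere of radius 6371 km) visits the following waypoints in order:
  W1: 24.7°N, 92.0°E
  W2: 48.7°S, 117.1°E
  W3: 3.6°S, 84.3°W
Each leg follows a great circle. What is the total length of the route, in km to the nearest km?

22377 km

Leg W1→W2: central angle 1.3397 rad, distance 8535.1 km.
Leg W2→W3: central angle 2.1726 rad, distance 13841.5 km.
Total: 8535.1 + 13841.5 ≈ 22377 km.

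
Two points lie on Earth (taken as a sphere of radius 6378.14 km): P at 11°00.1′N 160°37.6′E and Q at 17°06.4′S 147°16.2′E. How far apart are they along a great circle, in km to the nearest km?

3457 km

Let φ₁ = 0.1920 rad, φ₂ = -0.2986 rad, and Δλ = -0.2331 rad.
cos c = sin φ₁ sin φ₂ + cos φ₁ cos φ₂ cos Δλ = (0.1908)(-0.2942) + (0.9816)(0.9558)(0.9730) = 0.85668,
so c = arccos(0.85668) = 0.54200 rad.
Distance = R·c = 6378.14 × 0.5420 ≈ 3457 km.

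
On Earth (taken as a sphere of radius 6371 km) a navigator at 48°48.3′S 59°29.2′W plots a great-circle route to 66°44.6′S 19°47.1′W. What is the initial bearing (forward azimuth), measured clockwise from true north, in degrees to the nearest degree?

146°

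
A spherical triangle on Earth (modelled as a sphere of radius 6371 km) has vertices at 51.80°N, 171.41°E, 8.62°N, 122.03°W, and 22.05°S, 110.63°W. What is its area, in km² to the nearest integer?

6085128 km²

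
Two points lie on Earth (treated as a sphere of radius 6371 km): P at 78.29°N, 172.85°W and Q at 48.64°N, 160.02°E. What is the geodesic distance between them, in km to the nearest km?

In radians: φ₁ = 1.3664, φ₂ = 0.8489, Δλ = -27.130° = -0.4735 rad.
Haversine: a = sin²(Δφ/2) + cos φ₁ cos φ₂ sin²(Δλ/2) = 0.0655 + (0.2030)(0.6608)(0.0550) = 0.07285.
Central angle c = 2·arcsin(√a) = 0.54658 rad.
Distance = R·c = 6371 × 0.5466 ≈ 3482 km.

3482 km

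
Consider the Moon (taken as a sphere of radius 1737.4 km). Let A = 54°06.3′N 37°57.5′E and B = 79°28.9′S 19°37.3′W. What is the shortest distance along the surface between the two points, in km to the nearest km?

4174 km

Let φ₁ = 0.9443 rad, φ₂ = -1.3872 rad, and Δλ = -1.0050 rad.
cos c = sin φ₁ sin φ₂ + cos φ₁ cos φ₂ cos Δλ = (0.8101)(-0.9832) + (0.5863)(0.1826)(0.5361) = -0.73910,
so c = arccos(-0.73910) = 2.40253 rad.
Distance = R·c = 1737.4 × 2.4025 ≈ 4174 km.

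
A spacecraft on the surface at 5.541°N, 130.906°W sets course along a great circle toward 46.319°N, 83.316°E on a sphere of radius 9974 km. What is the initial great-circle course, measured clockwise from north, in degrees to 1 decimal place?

333.4°

With φ₁ = 0.0967, φ₂ = 0.8084, Δλ = -2.5443 rad, the forward-azimuth formula gives
θ = atan2( sin Δλ cos φ₂ , cos φ₁ sin φ₂ − sin φ₁ cos φ₂ cos Δλ ) = atan2(-0.3884, 0.7750) = -26.62°.
Adding 360° brings this into [0°, 360°): 333.4°.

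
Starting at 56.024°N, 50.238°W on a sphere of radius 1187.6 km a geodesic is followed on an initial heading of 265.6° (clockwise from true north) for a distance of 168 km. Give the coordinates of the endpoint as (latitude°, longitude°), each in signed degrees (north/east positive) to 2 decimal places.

Angular distance δ = d/R = 168/1187.6 = 0.14146 rad; initial bearing θ = 4.6356 rad.
sin φ₂ = sin φ₁ cos δ + cos φ₁ sin δ cos θ = (0.8293)(0.9900) + (0.5588)(0.1410)(-0.0767) = 0.8149, so φ₂ = 54.58°.
Δλ = atan2(sin θ sin δ cos φ₁, cos δ − sin φ₁ sin φ₂) = atan2(-0.0786, 0.3142) = -14.038°.
λ₂ = -50.238° − 14.038° = -64.28°.

54.58°, -64.28°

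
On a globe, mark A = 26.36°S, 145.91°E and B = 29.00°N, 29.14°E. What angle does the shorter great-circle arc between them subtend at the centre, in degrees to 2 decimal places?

124.63°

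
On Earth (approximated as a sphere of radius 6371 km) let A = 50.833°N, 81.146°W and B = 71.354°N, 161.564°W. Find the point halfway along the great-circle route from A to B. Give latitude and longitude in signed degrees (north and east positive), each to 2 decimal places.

66.37°, -105.87°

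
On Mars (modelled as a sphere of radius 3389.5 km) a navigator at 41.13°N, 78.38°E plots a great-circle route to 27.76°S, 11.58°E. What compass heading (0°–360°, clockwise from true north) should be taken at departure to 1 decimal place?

234.5°

With φ₁ = 0.7179, φ₂ = -0.4845, Δλ = -1.1659 rad, the forward-azimuth formula gives
θ = atan2( sin Δλ cos φ₂ , cos φ₁ sin φ₂ − sin φ₁ cos φ₂ cos Δλ ) = atan2(-0.8133, -0.5801) = -125.50°.
Adding 360° brings this into [0°, 360°): 234.5°.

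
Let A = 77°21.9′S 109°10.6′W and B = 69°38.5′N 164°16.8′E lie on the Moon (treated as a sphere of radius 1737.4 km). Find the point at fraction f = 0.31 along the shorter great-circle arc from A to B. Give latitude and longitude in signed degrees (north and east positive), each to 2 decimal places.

-34.15°, -158.26°

The central angle between A and B is δ = 2.7147 rad.
With f = 0.31, the slerp weights are sin((1−f)δ)/sin δ = 2.3055 and sin(fδ)/sin δ = 1.8008.
Weighted sum of the unit vectors: (2.3055)·(-0.0719,-0.2066,-0.9758) + (1.8008)·(-0.3349,0.0943,0.9375) = (-0.7687, -0.3066, -0.5613).
Converting back: φ = atan2(z, √(x²+y²)) = -34.15°, λ = atan2(y, x) = -158.26°.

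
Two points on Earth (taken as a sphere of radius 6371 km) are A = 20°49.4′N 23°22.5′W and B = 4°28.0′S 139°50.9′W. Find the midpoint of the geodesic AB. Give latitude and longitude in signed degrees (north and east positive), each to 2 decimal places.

15.25°, -84.59°

The central angle between A and B is δ = 2.0298 rad.
With f = 0.5, the slerp weights are sin((1−f)δ)/sin δ = 0.9475 and sin(fδ)/sin δ = 0.9475.
Weighted sum of the unit vectors: (0.9475)·(0.8580,-0.3708,0.3555) + (0.9475)·(-0.7620,-0.6429,-0.0779) = (0.0909, -0.9605, 0.2630).
Converting back: φ = atan2(z, √(x²+y²)) = 15.25°, λ = atan2(y, x) = -84.59°.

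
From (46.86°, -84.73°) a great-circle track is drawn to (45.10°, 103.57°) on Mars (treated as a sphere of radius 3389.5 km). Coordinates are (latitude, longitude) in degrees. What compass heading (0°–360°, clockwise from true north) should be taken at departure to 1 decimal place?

Δλ = -171.700° = -2.9967 rad.
y = sin Δλ · cos φ₂ = (-0.1444)(0.7059) = -0.1019
x = cos φ₁ sin φ₂ − sin φ₁ cos φ₂ cos Δλ = (0.6838)(0.7083) − (0.7297)(0.7059)(-0.9895) = 0.9940
θ = atan2(y, x) = -5.85°; adding 360° gives 354.1°.

354.1°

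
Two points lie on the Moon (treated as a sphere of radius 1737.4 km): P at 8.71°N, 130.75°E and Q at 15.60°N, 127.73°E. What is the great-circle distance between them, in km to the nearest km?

In radians: φ₁ = 0.1520, φ₂ = 0.2723, Δλ = -3.020° = -0.0527 rad.
Haversine: a = sin²(Δφ/2) + cos φ₁ cos φ₂ sin²(Δλ/2) = 0.0036 + (0.9885)(0.9632)(0.0007) = 0.00427.
Central angle c = 2·arcsin(√a) = 0.13081 rad.
Distance = R·c = 1737.4 × 0.1308 ≈ 227 km.

227 km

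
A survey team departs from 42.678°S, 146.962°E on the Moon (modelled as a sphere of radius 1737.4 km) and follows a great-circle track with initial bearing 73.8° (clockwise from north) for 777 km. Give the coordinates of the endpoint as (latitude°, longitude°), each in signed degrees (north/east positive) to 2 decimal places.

-31.50°, 176.11°

Angular distance δ = d/R = 777/1737.4 = 0.44722 rad; initial bearing θ = 1.2881 rad.
sin φ₂ = sin φ₁ cos δ + cos φ₁ sin δ cos θ = (-0.6779)(0.9017) + (0.7352)(0.4325)(0.2790) = -0.5225, so φ₂ = -31.50°.
Δλ = atan2(sin θ sin δ cos φ₁, cos δ − sin φ₁ sin φ₂) = atan2(0.3053, 0.5475) = 29.148°.
λ₂ = 146.962° + 29.148° = 176.11°.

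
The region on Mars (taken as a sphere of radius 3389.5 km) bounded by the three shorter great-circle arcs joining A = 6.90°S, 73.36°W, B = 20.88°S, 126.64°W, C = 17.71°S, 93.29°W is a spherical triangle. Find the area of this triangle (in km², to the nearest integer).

357367 km²

Side lengths (central angles): a = 0.5512, b = 0.3881, c = 0.9305 rad; semiperimeter s = 0.9349.
By l'Huilier's theorem, tan(E/4) = √[tan(s/2) tan((s−a)/2) tan((s−b)/2) tan((s−c)/2)], giving spherical excess E = 0.0311 rad.
Area = E·R² = 0.0311 × (3389.5)² ≈ 357367 km².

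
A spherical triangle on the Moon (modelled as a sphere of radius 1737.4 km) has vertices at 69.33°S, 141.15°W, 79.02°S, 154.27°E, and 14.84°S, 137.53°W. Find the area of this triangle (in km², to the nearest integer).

Side lengths (central angles): a = 1.2453, b = 0.9519, c = 0.3259 rad; semiperimeter s = 1.2615.
By l'Huilier's theorem, tan(E/4) = √[tan(s/2) tan((s−a)/2) tan((s−b)/2) tan((s−c)/2)], giving spherical excess E = 0.0865 rad.
Area = E·R² = 0.0865 × (1737.4)² ≈ 261141 km².

261141 km²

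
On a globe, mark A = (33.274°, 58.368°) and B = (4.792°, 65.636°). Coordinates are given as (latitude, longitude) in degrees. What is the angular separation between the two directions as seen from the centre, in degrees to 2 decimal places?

29.28°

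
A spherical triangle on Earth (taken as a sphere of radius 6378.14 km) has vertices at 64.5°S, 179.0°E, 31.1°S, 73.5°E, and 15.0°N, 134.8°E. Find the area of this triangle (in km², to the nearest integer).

39568351 km²

Side lengths (central angles): a = 1.3041, b = 1.5062, c = 1.1943 rad; semiperimeter s = 2.0023.
By l'Huilier's theorem, tan(E/4) = √[tan(s/2) tan((s−a)/2) tan((s−b)/2) tan((s−c)/2)], giving spherical excess E = 0.9727 rad.
Area = E·R² = 0.9727 × (6378.14)² ≈ 39568351 km².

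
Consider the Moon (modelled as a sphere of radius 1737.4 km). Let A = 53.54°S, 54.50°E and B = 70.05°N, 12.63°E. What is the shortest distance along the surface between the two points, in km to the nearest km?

3858 km

Let φ₁ = -0.9344 rad, φ₂ = 1.2226 rad, and Δλ = -0.7308 rad.
cos c = sin φ₁ sin φ₂ + cos φ₁ cos φ₂ cos Δλ = (-0.8043)(0.9400) + (0.5943)(0.3412)(0.7447) = -0.60502,
so c = arccos(-0.60502) = 2.22059 rad.
Distance = R·c = 1737.4 × 2.2206 ≈ 3858 km.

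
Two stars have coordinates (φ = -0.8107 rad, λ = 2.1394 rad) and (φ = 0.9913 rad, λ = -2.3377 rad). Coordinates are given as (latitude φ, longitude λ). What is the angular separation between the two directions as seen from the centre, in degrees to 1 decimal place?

In radians: φ₁ = -0.8107, φ₂ = 0.9913, Δλ = 103.481° = 1.8061 rad.
cos c = sin φ₁ sin φ₂ + cos φ₁ cos φ₂ cos Δλ = (-0.7248)(0.8367) + (0.6890)(0.5476)(-0.2331) = -0.69440,
so c = arccos(-0.69440) = 2.33838 rad.
So the angular separation is 134.0°.

134.0°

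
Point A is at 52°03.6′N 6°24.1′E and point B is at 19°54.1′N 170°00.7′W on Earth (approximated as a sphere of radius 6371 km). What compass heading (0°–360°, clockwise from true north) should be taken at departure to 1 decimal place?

356.5°

Δλ = -176.413° = -3.0790 rad.
y = sin Δλ · cos φ₂ = (-0.0626)(0.9403) = -0.0588
x = cos φ₁ sin φ₂ − sin φ₁ cos φ₂ cos Δλ = (0.6148)(0.3404) − (0.7887)(0.9403)(-0.9980) = 0.9494
θ = atan2(y, x) = -3.55°; adding 360° gives 356.5°.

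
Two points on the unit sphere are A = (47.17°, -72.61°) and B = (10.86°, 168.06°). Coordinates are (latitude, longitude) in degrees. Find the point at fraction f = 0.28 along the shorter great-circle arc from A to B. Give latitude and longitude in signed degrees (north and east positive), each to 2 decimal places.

53.48°, -116.51°

Central angle δ = 1.7608 rad. Interpolating on the sphere with fraction f = 0.28:
P = [sin((1−f)δ)·A + sin(fδ)·B] / sin δ = 0.9719·A + 0.4820·B in Cartesian coordinates,
giving P = (-0.2656, -0.5326, 0.8036), i.e. latitude 53.48°, longitude -116.51°.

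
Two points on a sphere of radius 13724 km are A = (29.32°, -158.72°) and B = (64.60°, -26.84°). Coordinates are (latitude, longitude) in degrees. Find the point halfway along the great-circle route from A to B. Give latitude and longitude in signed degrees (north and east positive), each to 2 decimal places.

The central angle between A and B is δ = 1.3769 rad.
With f = 0.5, the slerp weights are sin((1−f)δ)/sin δ = 0.6475 and sin(fδ)/sin δ = 0.6475.
Weighted sum of the unit vectors: (0.6475)·(-0.8125,-0.3164,0.4897) + (0.6475)·(0.3827,-0.1937,0.9033) = (-0.2782, -0.3303, 0.9019).
Converting back: φ = atan2(z, √(x²+y²)) = 64.41°, λ = atan2(y, x) = -130.11°.

64.41°, -130.11°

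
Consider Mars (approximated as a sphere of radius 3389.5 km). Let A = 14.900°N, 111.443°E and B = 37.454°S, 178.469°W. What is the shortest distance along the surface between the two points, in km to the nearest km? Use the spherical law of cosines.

In radians: φ₁ = 0.2601, φ₂ = -0.6537, Δλ = 70.088° = 1.2233 rad.
cos c = sin φ₁ sin φ₂ + cos φ₁ cos φ₂ cos Δλ = (0.2571)(-0.6081) + (0.9664)(0.7938)(0.3406) = 0.10490,
so c = arccos(0.10490) = 1.46570 rad.
Distance = R·c = 3389.5 × 1.4657 ≈ 4968 km.

4968 km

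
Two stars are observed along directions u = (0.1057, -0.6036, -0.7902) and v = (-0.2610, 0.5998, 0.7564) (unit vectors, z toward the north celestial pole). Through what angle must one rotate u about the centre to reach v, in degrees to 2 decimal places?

170.88°

u·v = -0.9873; |u| = 1.0000, |v| = 1.0000.
cos θ = (u·v)/(|u||v|) = -0.9874, so θ = 170.88°.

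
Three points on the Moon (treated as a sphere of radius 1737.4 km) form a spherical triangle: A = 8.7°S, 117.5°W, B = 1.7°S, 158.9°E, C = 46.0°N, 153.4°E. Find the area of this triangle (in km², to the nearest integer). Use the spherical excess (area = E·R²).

Side lengths (central angles): a = 0.8368, b = 1.6690, c = 1.4559 rad; semiperimeter s = 1.9809.
By l'Huilier's theorem, tan(E/4) = √[tan(s/2) tan((s−a)/2) tan((s−b)/2) tan((s−c)/2)], giving spherical excess E = 0.8036 rad.
Area = E·R² = 0.8036 × (1737.4)² ≈ 2425820 km².

2425820 km²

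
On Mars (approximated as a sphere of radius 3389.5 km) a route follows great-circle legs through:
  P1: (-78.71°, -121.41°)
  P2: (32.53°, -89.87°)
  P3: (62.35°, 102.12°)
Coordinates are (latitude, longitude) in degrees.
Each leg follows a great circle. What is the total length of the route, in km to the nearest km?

Leg P1→P2: central angle 1.9678 rad, distance 6669.9 km.
Leg P2→P3: central angle 1.4771 rad, distance 5006.5 km.
Total: 6669.9 + 5006.5 ≈ 11676 km.

11676 km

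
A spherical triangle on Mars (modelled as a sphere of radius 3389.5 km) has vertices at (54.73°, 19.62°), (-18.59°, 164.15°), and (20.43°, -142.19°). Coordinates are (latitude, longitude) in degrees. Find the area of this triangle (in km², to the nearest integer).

21327382 km²

Side lengths (central angles): a = 1.1428, b = 1.8019, c = 2.3546 rad; semiperimeter s = 2.6497.
By l'Huilier's theorem, tan(E/4) = √[tan(s/2) tan((s−a)/2) tan((s−b)/2) tan((s−c)/2)], giving spherical excess E = 1.8564 rad.
Area = E·R² = 1.8564 × (3389.5)² ≈ 21327382 km².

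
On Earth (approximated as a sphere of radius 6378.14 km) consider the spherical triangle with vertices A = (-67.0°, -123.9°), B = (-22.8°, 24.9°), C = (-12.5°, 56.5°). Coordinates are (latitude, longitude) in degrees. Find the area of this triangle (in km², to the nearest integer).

Side lengths (central angles): a = 0.5540, b = 1.7540, c = 1.5222 rad; semiperimeter s = 1.9151.
By l'Huilier's theorem, tan(E/4) = √[tan(s/2) tan((s−a)/2) tan((s−b)/2) tan((s−c)/2)], giving spherical excess E = 0.5404 rad.
Area = E·R² = 0.5404 × (6378.14)² ≈ 21984227 km².

21984227 km²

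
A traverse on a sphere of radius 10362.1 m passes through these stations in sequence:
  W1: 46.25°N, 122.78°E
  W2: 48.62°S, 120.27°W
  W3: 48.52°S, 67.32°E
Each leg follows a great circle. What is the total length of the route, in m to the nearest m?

39997 m

Leg W1→W2: central angle 2.4176 rad, distance 25051.8 m.
Leg W2→W3: central angle 1.4423 rad, distance 14945.4 m.
Total: 25051.8 + 14945.4 ≈ 39997 m.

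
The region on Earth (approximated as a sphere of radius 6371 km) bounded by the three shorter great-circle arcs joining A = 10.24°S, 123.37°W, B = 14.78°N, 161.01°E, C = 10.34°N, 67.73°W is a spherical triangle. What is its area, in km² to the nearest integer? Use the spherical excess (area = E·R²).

33764251 km²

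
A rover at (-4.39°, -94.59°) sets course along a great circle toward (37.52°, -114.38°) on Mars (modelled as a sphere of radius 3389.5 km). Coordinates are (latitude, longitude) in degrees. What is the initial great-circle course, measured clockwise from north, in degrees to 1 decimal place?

338.0°

With φ₁ = -0.0766, φ₂ = 0.6548, Δλ = -0.3454 rad, the forward-azimuth formula gives
θ = atan2( sin Δλ cos φ₂ , cos φ₁ sin φ₂ − sin φ₁ cos φ₂ cos Δλ ) = atan2(-0.2685, 0.6644) = -22.01°.
Adding 360° brings this into [0°, 360°): 338.0°.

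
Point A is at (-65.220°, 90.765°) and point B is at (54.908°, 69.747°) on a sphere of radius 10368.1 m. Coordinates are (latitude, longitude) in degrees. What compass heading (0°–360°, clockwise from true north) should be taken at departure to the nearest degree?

346°

Δλ = -21.018° = -0.3668 rad.
y = sin Δλ · cos φ₂ = (-0.3587)(0.5749) = -0.2062
x = cos φ₁ sin φ₂ − sin φ₁ cos φ₂ cos Δλ = (0.4191)(0.8182) − (-0.9079)(0.5749)(0.9335) = 0.8302
θ = atan2(y, x) = -13.95°; adding 360° gives 346°.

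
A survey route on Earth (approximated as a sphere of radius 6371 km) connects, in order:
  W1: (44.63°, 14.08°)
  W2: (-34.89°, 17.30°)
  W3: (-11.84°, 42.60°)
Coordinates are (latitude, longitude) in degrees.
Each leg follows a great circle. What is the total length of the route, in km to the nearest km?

Leg W1→W2: central angle 1.3888 rad, distance 8848.2 km.
Leg W2→W3: central angle 0.5677 rad, distance 3616.6 km.
Total: 8848.2 + 3616.6 ≈ 12465 km.

12465 km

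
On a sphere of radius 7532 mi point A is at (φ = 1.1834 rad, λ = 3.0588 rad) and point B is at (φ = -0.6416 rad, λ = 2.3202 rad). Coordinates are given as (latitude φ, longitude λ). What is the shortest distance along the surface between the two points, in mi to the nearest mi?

14367 mi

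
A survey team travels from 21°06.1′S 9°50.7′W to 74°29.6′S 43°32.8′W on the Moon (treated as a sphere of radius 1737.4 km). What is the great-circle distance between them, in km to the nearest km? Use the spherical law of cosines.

1708 km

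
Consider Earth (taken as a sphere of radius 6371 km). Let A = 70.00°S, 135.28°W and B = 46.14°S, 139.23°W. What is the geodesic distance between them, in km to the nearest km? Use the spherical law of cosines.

2662 km

In radians: φ₁ = -1.2217, φ₂ = -0.8053, Δλ = -3.950° = -0.0689 rad.
cos c = sin φ₁ sin φ₂ + cos φ₁ cos φ₂ cos Δλ = (-0.9397)(-0.7210) + (0.3420)(0.6929)(0.9976) = 0.91397,
so c = arccos(0.91397) = 0.41783 rad.
Distance = R·c = 6371 × 0.4178 ≈ 2662 km.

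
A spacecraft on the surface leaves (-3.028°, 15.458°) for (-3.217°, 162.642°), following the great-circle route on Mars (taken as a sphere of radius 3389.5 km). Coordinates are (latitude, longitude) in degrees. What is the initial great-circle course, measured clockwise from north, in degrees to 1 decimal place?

With φ₁ = -0.0528, φ₂ = -0.0561, Δλ = 2.5688 rad, the forward-azimuth formula gives
θ = atan2( sin Δλ cos φ₂ , cos φ₁ sin φ₂ − sin φ₁ cos φ₂ cos Δλ ) = atan2(0.5411, -0.1004) = 100.51°.
So the initial bearing is 100.5°.

100.5°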